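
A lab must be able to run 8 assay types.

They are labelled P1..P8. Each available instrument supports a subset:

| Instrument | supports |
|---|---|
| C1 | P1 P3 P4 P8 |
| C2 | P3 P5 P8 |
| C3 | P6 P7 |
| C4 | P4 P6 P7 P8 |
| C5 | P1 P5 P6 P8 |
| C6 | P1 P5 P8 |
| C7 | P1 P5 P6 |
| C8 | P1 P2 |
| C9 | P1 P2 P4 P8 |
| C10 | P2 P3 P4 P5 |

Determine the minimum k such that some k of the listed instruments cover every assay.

C4 and C8 and C10 together: C4 ∪ C8 ∪ C10 = {P1, P2, P3, P4, P5, P6, P7, P8} — every assay is covered.
No 2 of the 10 instruments cover everything (all 45 combinations miss at least one assay), so 3 is optimal.

3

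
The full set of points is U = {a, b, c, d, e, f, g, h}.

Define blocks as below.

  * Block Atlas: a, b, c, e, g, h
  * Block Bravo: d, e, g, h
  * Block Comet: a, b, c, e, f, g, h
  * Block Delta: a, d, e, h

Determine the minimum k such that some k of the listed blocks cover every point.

Comet and Delta together: Comet ∪ Delta = {a, b, c, d, e, f, g, h} — every point is covered.
No single block has all 8 points (the largest, Comet, has 7), so 2 is optimal.

2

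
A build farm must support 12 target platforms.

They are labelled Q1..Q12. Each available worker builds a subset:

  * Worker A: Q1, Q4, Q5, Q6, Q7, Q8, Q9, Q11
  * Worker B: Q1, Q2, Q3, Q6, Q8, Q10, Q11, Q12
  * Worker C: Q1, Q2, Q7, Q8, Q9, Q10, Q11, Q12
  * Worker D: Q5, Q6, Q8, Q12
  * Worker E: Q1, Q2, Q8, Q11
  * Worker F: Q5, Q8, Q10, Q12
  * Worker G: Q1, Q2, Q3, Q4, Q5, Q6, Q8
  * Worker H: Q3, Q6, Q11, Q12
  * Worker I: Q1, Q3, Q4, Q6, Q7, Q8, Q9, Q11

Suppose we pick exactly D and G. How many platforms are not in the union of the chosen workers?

Union of D, G = {Q1, Q2, Q3, Q4, Q5, Q6, Q8, Q12}.
Not covered: Q7, Q9, Q10, Q11 — 4 platforms.

4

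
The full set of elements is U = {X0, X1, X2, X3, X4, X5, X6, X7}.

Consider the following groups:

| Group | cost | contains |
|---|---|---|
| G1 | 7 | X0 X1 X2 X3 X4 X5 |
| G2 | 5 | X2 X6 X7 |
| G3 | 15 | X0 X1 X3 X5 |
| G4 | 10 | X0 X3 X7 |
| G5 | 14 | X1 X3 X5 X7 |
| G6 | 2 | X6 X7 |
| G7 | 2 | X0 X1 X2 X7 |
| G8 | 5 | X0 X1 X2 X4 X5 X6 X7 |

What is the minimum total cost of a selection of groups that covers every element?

G1, G6 together cover every element (G1 ∪ G6 = {X0, X1, X2, X3, X4, X5, X6, X7}); total cost 7 + 2 = 9.
The greedy pick G7, G8, G1 costs 14; no covering selection beats 9.

9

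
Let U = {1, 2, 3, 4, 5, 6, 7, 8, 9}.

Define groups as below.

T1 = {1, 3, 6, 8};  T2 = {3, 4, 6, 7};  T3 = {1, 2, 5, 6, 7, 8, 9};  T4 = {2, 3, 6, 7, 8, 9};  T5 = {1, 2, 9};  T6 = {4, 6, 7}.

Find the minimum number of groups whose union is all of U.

T2 and T3 cover everything between them: the union {1, 2, 3, 4, 5, 6, 7, 8, 9} is all of U.
No single group has all 9 points (the largest, T3, has 7), so 2 is optimal.

2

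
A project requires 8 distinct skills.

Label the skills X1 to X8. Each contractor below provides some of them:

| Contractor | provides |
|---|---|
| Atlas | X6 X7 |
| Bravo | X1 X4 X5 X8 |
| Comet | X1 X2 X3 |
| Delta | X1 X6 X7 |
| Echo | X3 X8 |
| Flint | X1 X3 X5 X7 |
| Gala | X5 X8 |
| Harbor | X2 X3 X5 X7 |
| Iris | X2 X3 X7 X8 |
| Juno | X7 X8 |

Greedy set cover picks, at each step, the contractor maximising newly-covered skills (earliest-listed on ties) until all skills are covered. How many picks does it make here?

Greedy: pick Bravo (covers 4 new) → pick Harbor (covers 3 new) → pick Atlas (covers 1 new). Total picks: 3.

3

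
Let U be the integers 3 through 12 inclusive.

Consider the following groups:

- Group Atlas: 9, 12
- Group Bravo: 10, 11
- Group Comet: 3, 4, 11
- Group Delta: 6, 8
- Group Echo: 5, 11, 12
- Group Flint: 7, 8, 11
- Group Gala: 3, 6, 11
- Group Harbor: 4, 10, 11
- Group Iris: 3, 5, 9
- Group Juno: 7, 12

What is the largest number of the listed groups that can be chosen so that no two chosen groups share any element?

4

Delta, Harbor, Iris, Juno are pairwise disjoint (Delta={6,8}; Harbor={4,10,11}; Iris={3,5,9}; Juno={7,12}).
Every remaining group overlaps one of these, and no 5 of the listed groups are pairwise disjoint, so 4 is the maximum.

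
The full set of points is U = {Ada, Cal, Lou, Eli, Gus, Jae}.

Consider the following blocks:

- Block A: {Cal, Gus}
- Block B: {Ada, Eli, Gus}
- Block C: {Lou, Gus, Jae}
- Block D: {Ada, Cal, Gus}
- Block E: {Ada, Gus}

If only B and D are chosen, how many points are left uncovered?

Union of B, D = {Ada, Cal, Eli, Gus}.
Not covered: Lou, Jae — 2 points.

2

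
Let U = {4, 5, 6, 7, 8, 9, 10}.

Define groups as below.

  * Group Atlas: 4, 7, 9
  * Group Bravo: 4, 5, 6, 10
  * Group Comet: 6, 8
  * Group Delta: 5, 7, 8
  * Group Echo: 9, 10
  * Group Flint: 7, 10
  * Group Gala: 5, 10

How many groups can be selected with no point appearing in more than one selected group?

3

Atlas, Comet, Gala are pairwise disjoint (Atlas={4,7,9}; Comet={6,8}; Gala={5,10}).
Every remaining group overlaps one of these, and no 4 of the listed groups are pairwise disjoint, so 3 is the maximum.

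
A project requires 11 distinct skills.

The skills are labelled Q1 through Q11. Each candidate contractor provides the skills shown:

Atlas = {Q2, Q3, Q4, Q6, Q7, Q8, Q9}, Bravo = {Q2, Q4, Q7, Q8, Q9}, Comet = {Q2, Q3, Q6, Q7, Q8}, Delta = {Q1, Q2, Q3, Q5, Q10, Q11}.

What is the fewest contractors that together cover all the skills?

2

Take {Atlas, Delta}. Their union is {Q1, Q2, Q3, Q4, Q5, Q6, Q7, Q8, Q9, Q10, Q11}, which is all 11 skills.
No single contractor has all 11 skills (the largest, Atlas, has 7), so 2 is optimal.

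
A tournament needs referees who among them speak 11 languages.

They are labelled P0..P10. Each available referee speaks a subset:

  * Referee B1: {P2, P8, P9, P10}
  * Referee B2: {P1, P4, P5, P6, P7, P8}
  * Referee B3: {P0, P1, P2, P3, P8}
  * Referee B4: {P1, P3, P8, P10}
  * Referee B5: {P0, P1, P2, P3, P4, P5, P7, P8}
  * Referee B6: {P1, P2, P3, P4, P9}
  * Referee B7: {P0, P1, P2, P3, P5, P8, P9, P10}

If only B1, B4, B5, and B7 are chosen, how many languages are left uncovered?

Union of B1, B4, B5, B7 = {P0, P1, P2, P3, P4, P5, P7, P8, P9, P10}.
Not covered: P6 — 1 language.

1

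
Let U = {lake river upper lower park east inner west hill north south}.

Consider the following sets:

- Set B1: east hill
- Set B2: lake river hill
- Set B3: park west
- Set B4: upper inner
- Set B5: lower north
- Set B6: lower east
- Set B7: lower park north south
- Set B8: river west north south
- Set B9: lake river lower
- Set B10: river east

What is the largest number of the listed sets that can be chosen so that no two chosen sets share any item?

B1, B3, B4, B9 are pairwise disjoint (B1={east,hill}; B3={park,west}; B4={upper,inner}; B9={lake,river,lower}).
Every remaining set overlaps one of these, and no 5 of the listed sets are pairwise disjoint, so 4 is the maximum.

4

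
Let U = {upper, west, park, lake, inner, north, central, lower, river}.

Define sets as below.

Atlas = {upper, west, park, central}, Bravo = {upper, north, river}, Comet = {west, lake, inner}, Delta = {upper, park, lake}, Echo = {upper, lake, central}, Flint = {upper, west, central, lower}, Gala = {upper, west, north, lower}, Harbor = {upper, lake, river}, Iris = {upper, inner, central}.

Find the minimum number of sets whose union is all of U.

4

Bravo, Comet, Delta, and Flint cover everything between them: the union {upper, west, park, lake, inner, north, central, lower, river} is all of U.
No 3 of the 9 sets cover everything (all 84 combinations miss at least one point), so 4 is optimal.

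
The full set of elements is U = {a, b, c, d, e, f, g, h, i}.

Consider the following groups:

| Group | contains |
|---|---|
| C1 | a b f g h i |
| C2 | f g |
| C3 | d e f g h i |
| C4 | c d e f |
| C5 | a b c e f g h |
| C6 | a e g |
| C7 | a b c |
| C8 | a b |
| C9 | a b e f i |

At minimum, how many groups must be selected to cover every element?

C3 and C5 together: C3 ∪ C5 = {a, b, c, d, e, f, g, h, i} — every element is covered.
No single group has all 9 elements (the largest, C5, has 7), so 2 is optimal.

2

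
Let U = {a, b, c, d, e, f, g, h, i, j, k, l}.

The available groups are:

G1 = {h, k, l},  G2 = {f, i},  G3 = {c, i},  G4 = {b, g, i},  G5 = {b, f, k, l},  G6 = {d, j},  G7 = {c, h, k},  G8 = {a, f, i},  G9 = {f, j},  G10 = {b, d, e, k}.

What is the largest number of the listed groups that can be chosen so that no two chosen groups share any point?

3

G1, G3, G6 are pairwise disjoint (G1={h,k,l}; G3={c,i}; G6={d,j}).
Every remaining group overlaps one of these, and no 4 of the listed groups are pairwise disjoint, so 3 is the maximum.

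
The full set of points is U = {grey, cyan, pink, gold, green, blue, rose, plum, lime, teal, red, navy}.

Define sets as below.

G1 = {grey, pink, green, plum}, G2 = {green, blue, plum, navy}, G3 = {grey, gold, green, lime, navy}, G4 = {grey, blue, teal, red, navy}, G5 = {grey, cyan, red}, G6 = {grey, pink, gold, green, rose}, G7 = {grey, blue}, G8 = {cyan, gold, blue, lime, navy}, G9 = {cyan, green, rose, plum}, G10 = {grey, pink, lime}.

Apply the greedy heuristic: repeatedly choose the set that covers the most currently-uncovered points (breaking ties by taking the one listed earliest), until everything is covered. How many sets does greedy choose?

Greedy: pick G3 (covers 5 new) → pick G4 (covers 3 new) → pick G9 (covers 3 new) → pick G1 (covers 1 new). Total picks: 4.

4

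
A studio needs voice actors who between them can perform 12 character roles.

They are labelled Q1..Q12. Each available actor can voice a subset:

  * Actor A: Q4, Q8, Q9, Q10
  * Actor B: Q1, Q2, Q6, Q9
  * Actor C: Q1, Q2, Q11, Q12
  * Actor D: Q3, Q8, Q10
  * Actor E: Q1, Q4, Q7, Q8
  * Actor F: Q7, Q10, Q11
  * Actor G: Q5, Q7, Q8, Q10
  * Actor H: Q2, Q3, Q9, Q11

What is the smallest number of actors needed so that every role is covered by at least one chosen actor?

5

A and B and C and D and G together: A ∪ B ∪ C ∪ D ∪ G = {Q1, Q2, Q3, Q4, Q5, Q6, Q7, Q8, Q9, Q10, Q11, Q12} — every role is covered.
No 4 of the 8 actors cover everything (all 70 combinations miss at least one role), so 5 is optimal.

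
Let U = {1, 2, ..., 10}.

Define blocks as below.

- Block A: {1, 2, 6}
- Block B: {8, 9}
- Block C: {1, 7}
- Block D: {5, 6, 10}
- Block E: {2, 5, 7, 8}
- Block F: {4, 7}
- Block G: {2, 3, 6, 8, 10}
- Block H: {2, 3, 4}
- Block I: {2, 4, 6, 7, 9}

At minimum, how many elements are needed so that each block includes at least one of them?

4

Take T = {2, 5, 7, 8}. Each listed block contains at least one of these, so T is a hitting set of size 4.
The blocks B, C, D, H are pairwise disjoint, so any hitting set needs a separate element for each — at least 4. Hence 4 is optimal.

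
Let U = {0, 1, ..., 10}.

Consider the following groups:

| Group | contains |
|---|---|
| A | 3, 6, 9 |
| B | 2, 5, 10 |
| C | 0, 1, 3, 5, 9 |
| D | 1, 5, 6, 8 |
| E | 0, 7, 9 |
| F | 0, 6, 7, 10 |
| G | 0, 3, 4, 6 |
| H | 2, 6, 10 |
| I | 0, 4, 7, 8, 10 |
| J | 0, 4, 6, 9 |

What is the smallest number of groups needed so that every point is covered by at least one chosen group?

3

C, H, and I cover everything between them: the union {0, 1, 2, 3, 4, 5, 6, 7, 8, 9, 10} is all of U.
Each group has at most 5 points, and 2·5 = 10 < 11 — so at least 3 groups are needed, and 3 is optimal.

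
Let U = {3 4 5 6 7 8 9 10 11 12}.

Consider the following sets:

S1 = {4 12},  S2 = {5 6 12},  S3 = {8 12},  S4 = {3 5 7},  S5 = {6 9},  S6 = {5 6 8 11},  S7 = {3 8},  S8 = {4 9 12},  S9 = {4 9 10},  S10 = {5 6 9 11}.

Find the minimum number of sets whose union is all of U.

4

S1, S4, S6, and S9 cover everything between them: the union {3, 4, 5, 6, 7, 8, 9, 10, 11, 12} is all of U.
Only S4 contains 7, so S4 is forced; the remaining 7 items need at least 3 more sets (each remaining set adds at most 3) — so at least 4 sets are needed, and 4 is optimal.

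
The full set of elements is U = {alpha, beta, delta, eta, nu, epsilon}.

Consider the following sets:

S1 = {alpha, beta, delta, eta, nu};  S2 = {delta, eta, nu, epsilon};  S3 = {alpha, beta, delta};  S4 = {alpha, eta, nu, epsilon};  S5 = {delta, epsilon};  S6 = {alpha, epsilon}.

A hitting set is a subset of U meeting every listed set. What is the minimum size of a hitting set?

Take H = {alpha, delta}. Each listed set contains at least one of these, so H is a hitting set of size 2.
No single element lies in every set, so at least 2 are needed and 2 is optimal.

2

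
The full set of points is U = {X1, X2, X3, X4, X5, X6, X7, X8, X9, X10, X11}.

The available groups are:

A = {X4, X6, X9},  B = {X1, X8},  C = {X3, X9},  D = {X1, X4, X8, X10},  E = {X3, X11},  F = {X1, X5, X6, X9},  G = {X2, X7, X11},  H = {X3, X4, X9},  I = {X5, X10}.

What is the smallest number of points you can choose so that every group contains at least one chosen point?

4

T = {X8, X9, X10, X11} meets every group (each contains at least one member of T), and |T| = 4.
The groups B, C, G, I are pairwise disjoint, so any hitting set needs a separate point for each — at least 4. Hence 4 is optimal.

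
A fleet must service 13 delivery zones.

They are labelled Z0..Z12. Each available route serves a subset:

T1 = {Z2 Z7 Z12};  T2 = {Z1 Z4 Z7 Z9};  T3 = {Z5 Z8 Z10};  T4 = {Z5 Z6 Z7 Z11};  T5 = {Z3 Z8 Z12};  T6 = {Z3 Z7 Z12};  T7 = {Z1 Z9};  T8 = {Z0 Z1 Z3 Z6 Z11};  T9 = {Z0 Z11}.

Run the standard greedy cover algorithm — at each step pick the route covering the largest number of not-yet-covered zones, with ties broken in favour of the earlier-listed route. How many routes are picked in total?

4

Greedy: pick T8 (covers 5 new) → pick T1 (covers 3 new) → pick T3 (covers 3 new) → pick T2 (covers 2 new). Total picks: 4.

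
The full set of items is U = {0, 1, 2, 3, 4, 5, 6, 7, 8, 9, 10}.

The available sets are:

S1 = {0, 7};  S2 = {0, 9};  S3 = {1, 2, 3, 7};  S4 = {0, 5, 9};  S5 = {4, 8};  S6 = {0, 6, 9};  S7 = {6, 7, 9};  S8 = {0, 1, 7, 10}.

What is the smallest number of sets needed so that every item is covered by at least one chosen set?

Take {S3, S4, S5, S6, S8}. Their union is {0, 1, 2, 3, 4, 5, 6, 7, 8, 9, 10}, which is all 11 items.
Only S8 contains 10, so S8 is forced; the remaining 7 items need at least 4 more sets (each remaining set adds at most 2) — so at least 5 sets are needed, and 5 is optimal.

5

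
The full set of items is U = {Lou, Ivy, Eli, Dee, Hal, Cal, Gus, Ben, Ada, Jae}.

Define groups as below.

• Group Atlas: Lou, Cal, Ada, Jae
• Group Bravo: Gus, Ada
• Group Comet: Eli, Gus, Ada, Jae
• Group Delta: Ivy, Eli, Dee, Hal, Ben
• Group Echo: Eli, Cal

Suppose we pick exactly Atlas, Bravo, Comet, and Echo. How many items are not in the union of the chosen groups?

4

Union of Atlas, Bravo, Comet, Echo = {Lou, Eli, Cal, Gus, Ada, Jae}.
Not covered: Ivy, Dee, Hal, Ben — 4 items.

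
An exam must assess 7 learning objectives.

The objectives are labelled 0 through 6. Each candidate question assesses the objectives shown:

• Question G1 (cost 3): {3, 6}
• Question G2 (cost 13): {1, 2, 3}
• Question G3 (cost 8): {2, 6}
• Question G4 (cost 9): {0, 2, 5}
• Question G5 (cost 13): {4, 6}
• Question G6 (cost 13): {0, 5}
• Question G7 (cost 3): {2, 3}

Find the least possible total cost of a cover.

G2, G4, G5 together cover every objective (G2 ∪ G4 ∪ G5 = {0, 1, 2, 3, 4, 5, 6}); total cost 13 + 9 + 13 = 35.
The greedy pick G1, G4, G2, G5 costs 38; no covering selection beats 35.

35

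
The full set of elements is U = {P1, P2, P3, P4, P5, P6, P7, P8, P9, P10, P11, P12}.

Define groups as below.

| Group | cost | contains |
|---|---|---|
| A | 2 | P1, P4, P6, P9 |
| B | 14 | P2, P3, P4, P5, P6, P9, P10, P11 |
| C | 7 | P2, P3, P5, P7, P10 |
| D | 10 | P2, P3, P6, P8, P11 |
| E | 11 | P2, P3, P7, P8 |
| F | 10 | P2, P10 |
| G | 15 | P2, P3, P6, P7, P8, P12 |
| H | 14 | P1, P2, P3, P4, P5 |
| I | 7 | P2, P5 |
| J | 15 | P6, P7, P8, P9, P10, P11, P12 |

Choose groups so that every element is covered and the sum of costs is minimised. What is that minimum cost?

24

A, C, J together cover every element (A ∪ C ∪ J = {P1, P2, P3, P4, P5, P6, P7, P8, P9, P10, P11, P12}); total cost 2 + 7 + 15 = 24.
The greedy pick A, C, D, G costs 34; no covering selection beats 24.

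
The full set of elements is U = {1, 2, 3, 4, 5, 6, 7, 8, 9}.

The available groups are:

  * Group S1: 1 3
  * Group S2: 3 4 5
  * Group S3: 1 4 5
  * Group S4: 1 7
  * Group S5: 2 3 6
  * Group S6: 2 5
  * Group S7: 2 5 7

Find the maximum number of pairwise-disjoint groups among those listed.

S3, S5 are pairwise disjoint (S3={1,4,5}; S5={2,3,6}).
Every remaining group overlaps one of these, and no 3 of the listed groups are pairwise disjoint, so 2 is the maximum.

2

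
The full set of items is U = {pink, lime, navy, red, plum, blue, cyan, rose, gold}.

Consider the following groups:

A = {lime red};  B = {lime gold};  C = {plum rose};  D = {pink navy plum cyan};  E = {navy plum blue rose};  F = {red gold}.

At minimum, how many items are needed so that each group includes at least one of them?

3

The 3 items {lime, red, plum} hit every group.
No choice of 2 items meets every group, so 3 is the minimum.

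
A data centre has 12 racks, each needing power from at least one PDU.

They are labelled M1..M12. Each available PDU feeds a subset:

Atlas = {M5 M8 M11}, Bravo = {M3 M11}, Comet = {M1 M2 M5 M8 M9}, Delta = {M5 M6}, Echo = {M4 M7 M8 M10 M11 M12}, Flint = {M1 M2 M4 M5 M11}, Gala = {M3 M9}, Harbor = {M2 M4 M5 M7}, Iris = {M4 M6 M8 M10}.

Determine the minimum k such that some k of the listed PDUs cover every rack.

4

Echo and Flint and Gala and Iris together: Echo ∪ Flint ∪ Gala ∪ Iris = {M1, M2, M3, M4, M5, M6, M7, M8, M9, M10, M11, M12} — every rack is covered.
No 3 of the 9 PDUs cover everything (all 84 combinations miss at least one rack), so 4 is optimal.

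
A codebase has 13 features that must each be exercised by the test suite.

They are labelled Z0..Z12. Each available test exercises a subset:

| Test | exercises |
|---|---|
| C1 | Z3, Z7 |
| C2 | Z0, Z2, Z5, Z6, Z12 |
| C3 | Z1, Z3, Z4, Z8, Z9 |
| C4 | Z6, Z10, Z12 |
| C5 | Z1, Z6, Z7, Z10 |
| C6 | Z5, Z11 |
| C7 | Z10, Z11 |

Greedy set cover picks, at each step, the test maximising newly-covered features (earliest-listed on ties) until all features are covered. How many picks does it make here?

Greedy: pick C2 (covers 5 new) → pick C3 (covers 5 new) → pick C5 (covers 2 new) → pick C6 (covers 1 new). Total picks: 4.

4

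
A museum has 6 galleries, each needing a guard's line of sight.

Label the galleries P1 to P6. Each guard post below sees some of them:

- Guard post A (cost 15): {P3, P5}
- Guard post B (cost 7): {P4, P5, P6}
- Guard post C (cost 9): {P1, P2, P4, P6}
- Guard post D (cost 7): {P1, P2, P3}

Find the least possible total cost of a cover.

14

B, D together cover every gallery (B ∪ D = {P1, P2, P3, P4, P5, P6}); total cost 7 + 7 = 14.
The greedy pick C, B, D costs 23; no covering selection beats 14.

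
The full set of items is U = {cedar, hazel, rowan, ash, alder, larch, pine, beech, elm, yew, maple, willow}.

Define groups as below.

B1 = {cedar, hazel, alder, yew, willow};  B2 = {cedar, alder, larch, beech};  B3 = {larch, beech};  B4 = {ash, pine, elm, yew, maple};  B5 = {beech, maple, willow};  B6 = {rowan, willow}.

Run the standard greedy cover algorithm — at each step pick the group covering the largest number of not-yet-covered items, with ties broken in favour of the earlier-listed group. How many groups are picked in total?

Greedy: pick B1 (covers 5 new) → pick B4 (covers 4 new) → pick B2 (covers 2 new) → pick B6 (covers 1 new). Total picks: 4.

4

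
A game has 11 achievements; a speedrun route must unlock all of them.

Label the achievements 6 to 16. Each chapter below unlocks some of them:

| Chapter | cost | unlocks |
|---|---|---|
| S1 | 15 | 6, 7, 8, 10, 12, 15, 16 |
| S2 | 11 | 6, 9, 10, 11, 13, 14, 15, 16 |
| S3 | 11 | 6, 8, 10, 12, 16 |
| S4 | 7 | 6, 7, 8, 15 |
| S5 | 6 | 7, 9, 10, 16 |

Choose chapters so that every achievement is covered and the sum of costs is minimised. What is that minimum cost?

S1, S2 together cover every achievement (S1 ∪ S2 = {6, 7, 8, 9, 10, 11, 12, 13, 14, 15, 16}); total cost 15 + 11 = 26.
The greedy pick S2, S4, S3 costs 29; no covering selection beats 26.

26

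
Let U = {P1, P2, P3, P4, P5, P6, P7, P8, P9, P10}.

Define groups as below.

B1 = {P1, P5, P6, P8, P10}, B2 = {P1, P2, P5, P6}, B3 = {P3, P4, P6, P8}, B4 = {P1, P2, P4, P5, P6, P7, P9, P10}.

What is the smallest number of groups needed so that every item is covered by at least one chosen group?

2

B3 and B4 together: B3 ∪ B4 = {P1, P2, P3, P4, P5, P6, P7, P8, P9, P10} — every item is covered.
No single group has all 10 items (the largest, B4, has 8), so 2 is optimal.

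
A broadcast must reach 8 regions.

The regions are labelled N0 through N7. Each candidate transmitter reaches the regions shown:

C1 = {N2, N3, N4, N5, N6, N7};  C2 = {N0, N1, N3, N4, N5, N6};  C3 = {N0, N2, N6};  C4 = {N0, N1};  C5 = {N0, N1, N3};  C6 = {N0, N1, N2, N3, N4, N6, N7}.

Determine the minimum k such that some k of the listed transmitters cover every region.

2

C1 and C4 together: C1 ∪ C4 = {N0, N1, N2, N3, N4, N5, N6, N7} — every region is covered.
No single transmitter has all 8 regions (the largest, C6, has 7), so 2 is optimal.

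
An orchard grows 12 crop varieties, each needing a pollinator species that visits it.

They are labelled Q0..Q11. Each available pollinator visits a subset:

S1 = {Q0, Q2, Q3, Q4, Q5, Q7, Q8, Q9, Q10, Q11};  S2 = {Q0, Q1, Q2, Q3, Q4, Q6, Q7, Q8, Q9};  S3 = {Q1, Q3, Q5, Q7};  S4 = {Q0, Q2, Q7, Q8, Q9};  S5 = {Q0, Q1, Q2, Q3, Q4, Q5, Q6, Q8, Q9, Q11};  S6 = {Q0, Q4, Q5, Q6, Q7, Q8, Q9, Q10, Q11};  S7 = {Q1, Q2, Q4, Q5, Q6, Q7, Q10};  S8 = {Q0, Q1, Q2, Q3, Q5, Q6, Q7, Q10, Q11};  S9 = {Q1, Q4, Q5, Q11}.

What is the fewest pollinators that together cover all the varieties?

2

Take {S5, S7}. Their union is {Q0, Q1, Q2, Q3, Q4, Q5, Q6, Q7, Q8, Q9, Q10, Q11}, which is all 12 varieties.
No single pollinator has all 12 varieties (the largest, S1, has 10), so 2 is optimal.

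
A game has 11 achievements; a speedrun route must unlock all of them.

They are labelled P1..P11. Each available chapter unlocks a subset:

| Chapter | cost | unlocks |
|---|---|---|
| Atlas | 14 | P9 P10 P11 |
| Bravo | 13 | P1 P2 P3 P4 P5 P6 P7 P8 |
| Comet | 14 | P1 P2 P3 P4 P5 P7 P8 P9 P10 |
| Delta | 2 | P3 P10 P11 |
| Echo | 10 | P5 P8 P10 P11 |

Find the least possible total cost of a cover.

27

Atlas, Bravo together cover every achievement (Atlas ∪ Bravo = {P1, P2, P3, P4, P5, P6, P7, P8, P9, P10, P11}); total cost 14 + 13 = 27.
The greedy pick Delta, Bravo, Atlas costs 29; no covering selection beats 27.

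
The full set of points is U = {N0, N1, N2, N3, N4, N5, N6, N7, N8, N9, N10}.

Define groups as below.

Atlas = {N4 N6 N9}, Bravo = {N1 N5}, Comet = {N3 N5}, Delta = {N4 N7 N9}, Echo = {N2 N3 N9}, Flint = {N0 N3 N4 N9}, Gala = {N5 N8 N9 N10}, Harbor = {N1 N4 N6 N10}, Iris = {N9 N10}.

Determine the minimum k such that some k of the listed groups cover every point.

Delta and Echo and Flint and Gala and Harbor together: Delta ∪ Echo ∪ Flint ∪ Gala ∪ Harbor = {N0, N1, N2, N3, N4, N5, N6, N7, N8, N9, N10} — every point is covered.
No 4 of the 9 groups cover everything (all 126 combinations miss at least one point), so 5 is optimal.

5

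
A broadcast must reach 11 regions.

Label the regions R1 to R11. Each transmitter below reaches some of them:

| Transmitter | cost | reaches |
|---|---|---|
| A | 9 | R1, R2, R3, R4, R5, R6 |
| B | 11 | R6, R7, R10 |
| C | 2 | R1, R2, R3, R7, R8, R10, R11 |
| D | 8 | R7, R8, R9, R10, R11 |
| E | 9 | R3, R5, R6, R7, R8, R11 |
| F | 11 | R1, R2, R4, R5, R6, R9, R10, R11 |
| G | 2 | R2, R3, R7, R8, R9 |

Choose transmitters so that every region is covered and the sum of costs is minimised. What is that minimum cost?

C, F together cover every region (C ∪ F = {R1, R2, R3, R4, R5, R6, R7, R8, R9, R10, R11}); total cost 2 + 11 = 13.
No covering selection has total cost below 13.

13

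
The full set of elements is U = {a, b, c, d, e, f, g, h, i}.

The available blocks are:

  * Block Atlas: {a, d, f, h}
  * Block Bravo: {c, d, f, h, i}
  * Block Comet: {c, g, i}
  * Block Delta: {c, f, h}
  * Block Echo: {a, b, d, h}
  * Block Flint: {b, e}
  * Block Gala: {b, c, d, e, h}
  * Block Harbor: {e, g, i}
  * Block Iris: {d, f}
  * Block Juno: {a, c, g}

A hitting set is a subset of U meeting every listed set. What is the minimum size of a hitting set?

3

Take T = {b, f, g}. Each listed block contains at least one of these, so T is a hitting set of size 3.
The blocks Atlas, Comet, Flint are pairwise disjoint, so any hitting set needs a separate element for each — at least 3. Hence 3 is optimal.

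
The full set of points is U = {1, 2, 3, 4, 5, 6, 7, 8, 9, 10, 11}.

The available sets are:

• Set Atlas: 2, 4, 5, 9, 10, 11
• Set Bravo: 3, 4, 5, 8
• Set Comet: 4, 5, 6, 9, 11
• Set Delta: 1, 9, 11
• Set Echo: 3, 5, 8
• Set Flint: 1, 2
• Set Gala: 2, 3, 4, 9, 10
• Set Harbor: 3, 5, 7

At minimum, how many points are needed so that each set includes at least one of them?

Take H = {1, 3, 11}. Each listed set contains at least one of these, so H is a hitting set of size 3.
No choice of 2 points meets every set, so 3 is the minimum.

3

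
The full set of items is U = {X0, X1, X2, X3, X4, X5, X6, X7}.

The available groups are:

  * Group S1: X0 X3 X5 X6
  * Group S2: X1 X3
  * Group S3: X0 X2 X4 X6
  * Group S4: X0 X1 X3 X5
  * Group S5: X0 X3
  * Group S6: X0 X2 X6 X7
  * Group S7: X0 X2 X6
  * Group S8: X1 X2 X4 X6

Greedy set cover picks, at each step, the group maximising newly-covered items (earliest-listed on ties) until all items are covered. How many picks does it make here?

3

Greedy: pick S1 (covers 4 new) → pick S8 (covers 3 new) → pick S6 (covers 1 new). Total picks: 3.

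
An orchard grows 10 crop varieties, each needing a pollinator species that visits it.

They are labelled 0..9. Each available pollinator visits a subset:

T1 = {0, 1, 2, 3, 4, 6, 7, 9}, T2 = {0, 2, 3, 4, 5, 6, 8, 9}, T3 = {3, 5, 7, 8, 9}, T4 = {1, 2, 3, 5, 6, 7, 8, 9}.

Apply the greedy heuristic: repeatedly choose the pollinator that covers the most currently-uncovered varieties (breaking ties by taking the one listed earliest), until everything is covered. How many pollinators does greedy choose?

2

Greedy: pick T1 (covers 8 new) → pick T2 (covers 2 new). Total picks: 2.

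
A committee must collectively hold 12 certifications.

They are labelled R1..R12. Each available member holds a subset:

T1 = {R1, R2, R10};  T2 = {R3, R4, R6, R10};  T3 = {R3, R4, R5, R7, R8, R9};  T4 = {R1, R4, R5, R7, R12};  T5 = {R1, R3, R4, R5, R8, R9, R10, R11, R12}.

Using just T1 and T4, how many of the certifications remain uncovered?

Union of T1, T4 = {R1, R2, R4, R5, R7, R10, R12}.
Not covered: R3, R6, R8, R9, R11 — 5 certifications.

5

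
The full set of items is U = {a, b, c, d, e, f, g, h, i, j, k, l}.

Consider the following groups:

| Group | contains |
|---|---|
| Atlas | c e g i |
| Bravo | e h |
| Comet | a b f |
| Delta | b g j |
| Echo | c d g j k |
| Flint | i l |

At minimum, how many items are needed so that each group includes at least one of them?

4

T = {e, f, j, l} meets every group (each contains at least one member of T), and |T| = 4.
The groups Bravo, Comet, Echo, Flint are pairwise disjoint, so any hitting set needs a separate item for each — at least 4. Hence 4 is optimal.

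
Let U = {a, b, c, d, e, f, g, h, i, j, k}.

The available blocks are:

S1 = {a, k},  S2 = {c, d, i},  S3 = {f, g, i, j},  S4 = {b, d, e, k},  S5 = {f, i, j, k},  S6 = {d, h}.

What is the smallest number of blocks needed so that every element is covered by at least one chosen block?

5

Take {S1, S2, S3, S4, S6}. Their union is {a, b, c, d, e, f, g, h, i, j, k}, which is all 11 elements.
No 4 of the 6 blocks cover everything (all 15 combinations miss at least one element), so 5 is optimal.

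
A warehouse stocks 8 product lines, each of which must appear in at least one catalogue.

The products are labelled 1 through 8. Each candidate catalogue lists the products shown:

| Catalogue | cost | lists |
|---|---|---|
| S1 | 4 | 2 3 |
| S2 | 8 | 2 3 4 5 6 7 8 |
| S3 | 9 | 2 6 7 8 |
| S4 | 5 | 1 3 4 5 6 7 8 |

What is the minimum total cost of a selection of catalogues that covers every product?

S1, S4 together cover every product (S1 ∪ S4 = {1, 2, 3, 4, 5, 6, 7, 8}); total cost 4 + 5 = 9.
No covering selection has total cost below 9.

9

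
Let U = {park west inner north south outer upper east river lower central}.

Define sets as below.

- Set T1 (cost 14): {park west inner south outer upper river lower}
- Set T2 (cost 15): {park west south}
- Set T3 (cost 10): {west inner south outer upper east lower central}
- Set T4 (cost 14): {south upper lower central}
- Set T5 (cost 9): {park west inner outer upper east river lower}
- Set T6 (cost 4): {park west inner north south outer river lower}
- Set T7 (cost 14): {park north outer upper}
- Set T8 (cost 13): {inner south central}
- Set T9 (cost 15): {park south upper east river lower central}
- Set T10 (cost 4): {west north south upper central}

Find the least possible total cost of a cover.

13

T5, T10 together cover every item (T5 ∪ T10 = {park, west, inner, north, south, outer, upper, east, river, lower, central}); total cost 9 + 4 = 13.
The greedy pick T6, T10, T5 costs 17; no covering selection beats 13.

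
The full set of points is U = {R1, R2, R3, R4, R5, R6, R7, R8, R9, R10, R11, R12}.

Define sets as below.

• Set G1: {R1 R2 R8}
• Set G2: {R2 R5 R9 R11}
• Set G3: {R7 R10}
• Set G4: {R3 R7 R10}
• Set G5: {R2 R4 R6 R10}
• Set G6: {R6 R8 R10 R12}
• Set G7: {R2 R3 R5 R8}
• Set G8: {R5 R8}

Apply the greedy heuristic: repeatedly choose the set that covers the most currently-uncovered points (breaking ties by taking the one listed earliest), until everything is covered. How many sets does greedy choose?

Greedy: pick G2 (covers 4 new) → pick G6 (covers 4 new) → pick G4 (covers 2 new) → pick G1 (covers 1 new) → pick G5 (covers 1 new). Total picks: 5.

5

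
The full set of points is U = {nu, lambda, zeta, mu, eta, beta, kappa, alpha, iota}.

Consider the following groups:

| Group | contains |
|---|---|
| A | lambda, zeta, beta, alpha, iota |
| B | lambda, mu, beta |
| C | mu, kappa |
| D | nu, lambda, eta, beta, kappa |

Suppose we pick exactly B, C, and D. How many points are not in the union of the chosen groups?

Union of B, C, D = {nu, lambda, mu, eta, beta, kappa}.
Not covered: zeta, alpha, iota — 3 points.

3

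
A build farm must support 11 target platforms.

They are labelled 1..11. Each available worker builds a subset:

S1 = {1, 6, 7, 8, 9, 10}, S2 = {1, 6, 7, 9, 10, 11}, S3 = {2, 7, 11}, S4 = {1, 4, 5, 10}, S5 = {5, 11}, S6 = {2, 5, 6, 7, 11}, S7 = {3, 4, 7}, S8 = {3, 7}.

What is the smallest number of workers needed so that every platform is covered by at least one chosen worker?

3

S1 and S6 and S7 together: S1 ∪ S6 ∪ S7 = {1, 2, 3, 4, 5, 6, 7, 8, 9, 10, 11} — every platform is covered.
Only S1 contains 8, so S1 is forced; the remaining 5 platforms need at least 2 more workers (each remaining worker adds at most 3) — so at least 3 workers are needed, and 3 is optimal.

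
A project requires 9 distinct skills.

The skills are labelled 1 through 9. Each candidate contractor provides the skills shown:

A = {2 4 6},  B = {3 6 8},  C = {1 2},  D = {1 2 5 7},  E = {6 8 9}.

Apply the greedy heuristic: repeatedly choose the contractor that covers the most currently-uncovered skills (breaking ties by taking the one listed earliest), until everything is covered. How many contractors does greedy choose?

4

Greedy: pick D (covers 4 new) → pick B (covers 3 new) → pick A (covers 1 new) → pick E (covers 1 new). Total picks: 4.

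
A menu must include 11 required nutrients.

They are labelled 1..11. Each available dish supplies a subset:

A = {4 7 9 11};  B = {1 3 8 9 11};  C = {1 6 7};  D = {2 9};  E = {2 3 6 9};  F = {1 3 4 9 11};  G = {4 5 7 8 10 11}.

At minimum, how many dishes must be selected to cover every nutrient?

3

Take {E, F, G}. Their union is {1, 2, 3, 4, 5, 6, 7, 8, 9, 10, 11}, which is all 11 nutrients.
Only G contains 5, so G is forced; the remaining 5 nutrients need at least 2 more dishes (each remaining dish adds at most 4) — so at least 3 dishes are needed, and 3 is optimal.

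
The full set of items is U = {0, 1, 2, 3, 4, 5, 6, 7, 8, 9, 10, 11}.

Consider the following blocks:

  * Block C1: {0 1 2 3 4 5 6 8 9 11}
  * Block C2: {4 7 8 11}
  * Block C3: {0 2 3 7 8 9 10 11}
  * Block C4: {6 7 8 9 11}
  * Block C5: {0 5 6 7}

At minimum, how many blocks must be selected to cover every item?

C1 and C3 cover everything between them: the union {0, 1, 2, 3, 4, 5, 6, 7, 8, 9, 10, 11} is all of U.
No single block has all 12 items (the largest, C1, has 10), so 2 is optimal.

2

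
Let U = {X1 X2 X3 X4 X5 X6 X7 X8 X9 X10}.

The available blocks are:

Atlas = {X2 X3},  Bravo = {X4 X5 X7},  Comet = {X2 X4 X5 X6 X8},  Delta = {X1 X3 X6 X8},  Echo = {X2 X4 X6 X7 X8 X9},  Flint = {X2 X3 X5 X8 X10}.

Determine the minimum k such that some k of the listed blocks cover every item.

Delta and Echo and Flint together: Delta ∪ Echo ∪ Flint = {X1, X2, X3, X4, X5, X6, X7, X8, X9, X10} — every item is covered.
Only Delta contains X1, so Delta is forced; the remaining 6 items need at least 2 more blocks (each remaining block adds at most 4) — so at least 3 blocks are needed, and 3 is optimal.

3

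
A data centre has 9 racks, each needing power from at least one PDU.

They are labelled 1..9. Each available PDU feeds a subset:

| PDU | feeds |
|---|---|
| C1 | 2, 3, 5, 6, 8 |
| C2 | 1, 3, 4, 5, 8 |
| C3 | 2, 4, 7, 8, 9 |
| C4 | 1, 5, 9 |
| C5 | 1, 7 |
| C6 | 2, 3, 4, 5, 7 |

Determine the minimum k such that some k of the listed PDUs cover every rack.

3

Take {C1, C3, C4}. Their union is {1, 2, 3, 4, 5, 6, 7, 8, 9}, which is all 9 racks.
Only C1 contains 6, so C1 is forced; the remaining 4 racks need at least 2 more PDUs (each remaining PDU adds at most 3) — so at least 3 PDUs are needed, and 3 is optimal.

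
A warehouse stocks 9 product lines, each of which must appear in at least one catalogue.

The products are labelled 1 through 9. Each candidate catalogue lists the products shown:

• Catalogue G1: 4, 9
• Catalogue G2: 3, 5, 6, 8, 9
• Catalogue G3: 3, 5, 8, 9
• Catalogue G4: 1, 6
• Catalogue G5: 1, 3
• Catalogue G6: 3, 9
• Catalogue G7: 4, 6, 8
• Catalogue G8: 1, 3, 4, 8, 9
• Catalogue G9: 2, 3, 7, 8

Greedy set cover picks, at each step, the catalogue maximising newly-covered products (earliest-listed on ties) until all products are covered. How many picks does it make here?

3

Greedy: pick G2 (covers 5 new) → pick G8 (covers 2 new) → pick G9 (covers 2 new). Total picks: 3.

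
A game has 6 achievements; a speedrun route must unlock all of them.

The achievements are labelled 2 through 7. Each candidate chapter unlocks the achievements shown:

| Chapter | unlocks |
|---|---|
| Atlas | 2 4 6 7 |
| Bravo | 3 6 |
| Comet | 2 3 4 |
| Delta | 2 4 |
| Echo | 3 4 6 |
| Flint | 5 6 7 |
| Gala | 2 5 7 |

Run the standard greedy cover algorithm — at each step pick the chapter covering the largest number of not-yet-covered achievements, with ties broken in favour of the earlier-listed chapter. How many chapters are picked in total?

Greedy: pick Atlas (covers 4 new) → pick Bravo (covers 1 new) → pick Flint (covers 1 new). Total picks: 3.
(The true minimum cover uses only 2 chapters, so greedy is not optimal here.)

3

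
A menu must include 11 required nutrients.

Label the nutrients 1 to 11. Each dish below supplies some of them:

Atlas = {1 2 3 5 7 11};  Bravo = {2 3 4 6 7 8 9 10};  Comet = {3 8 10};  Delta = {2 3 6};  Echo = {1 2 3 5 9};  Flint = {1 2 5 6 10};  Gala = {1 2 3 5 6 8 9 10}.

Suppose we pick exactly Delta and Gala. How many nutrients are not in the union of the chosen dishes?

Union of Delta, Gala = {1, 2, 3, 5, 6, 8, 9, 10}.
Not covered: 4, 7, 11 — 3 nutrients.

3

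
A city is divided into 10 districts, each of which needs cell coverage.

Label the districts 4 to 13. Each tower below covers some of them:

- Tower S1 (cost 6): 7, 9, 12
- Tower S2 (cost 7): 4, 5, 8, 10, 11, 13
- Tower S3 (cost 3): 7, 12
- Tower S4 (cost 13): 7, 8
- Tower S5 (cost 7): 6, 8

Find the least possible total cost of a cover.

20

S1, S2, S5 together cover every district (S1 ∪ S2 ∪ S5 = {4, 5, 6, 7, 8, 9, 10, 11, 12, 13}); total cost 6 + 7 + 7 = 20.
The greedy pick S2, S3, S1, S5 costs 23; no covering selection beats 20.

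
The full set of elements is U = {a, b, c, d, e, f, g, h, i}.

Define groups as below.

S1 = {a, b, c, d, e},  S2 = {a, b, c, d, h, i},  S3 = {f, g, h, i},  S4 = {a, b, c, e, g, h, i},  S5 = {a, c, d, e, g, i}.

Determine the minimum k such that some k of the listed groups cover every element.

S1 and S3 cover everything between them: the union {a, b, c, d, e, f, g, h, i} is all of U.
No single group has all 9 elements (the largest, S4, has 7), so 2 is optimal.

2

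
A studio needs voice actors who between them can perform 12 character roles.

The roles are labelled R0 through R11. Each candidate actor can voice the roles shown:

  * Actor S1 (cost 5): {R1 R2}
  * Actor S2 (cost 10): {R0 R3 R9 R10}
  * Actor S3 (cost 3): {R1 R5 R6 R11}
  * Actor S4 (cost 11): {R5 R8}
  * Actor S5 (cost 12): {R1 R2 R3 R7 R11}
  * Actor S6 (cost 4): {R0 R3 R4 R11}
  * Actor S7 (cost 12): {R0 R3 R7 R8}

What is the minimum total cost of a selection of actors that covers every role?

34

S1, S2, S3, S6, S7 together cover every role (S1 ∪ S2 ∪ S3 ∪ S6 ∪ S7 = {R0, R1, R2, R3, R4, R5, R6, R7, R8, R9, R10, R11}); total cost 5 + 10 + 3 + 4 + 12 = 34.
No covering selection has total cost below 34.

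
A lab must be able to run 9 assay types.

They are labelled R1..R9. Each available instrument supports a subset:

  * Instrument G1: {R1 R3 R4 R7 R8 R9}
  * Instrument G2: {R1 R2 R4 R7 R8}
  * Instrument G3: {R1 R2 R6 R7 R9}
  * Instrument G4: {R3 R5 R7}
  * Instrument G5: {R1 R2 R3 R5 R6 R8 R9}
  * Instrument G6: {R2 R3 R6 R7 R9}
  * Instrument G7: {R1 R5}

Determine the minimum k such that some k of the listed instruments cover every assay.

G1 and G5 together: G1 ∪ G5 = {R1, R2, R3, R4, R5, R6, R7, R8, R9} — every assay is covered.
No single instrument has all 9 assays (the largest, G5, has 7), so 2 is optimal.

2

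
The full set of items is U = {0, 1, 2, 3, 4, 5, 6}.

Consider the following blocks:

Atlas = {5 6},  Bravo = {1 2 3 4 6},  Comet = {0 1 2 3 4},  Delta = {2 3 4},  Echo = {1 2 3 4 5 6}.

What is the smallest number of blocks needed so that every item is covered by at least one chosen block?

2

Take {Comet, Echo}. Their union is {0, 1, 2, 3, 4, 5, 6}, which is all 7 items.
No single block has all 7 items (the largest, Echo, has 6), so 2 is optimal.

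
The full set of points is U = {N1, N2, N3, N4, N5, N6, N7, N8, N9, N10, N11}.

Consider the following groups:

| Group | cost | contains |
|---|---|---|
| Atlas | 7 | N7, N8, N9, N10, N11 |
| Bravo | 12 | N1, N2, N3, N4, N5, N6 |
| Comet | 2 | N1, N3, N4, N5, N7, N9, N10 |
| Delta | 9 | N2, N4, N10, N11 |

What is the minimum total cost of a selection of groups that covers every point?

19

Atlas, Bravo together cover every point (Atlas ∪ Bravo = {N1, N2, N3, N4, N5, N6, N7, N8, N9, N10, N11}); total cost 7 + 12 = 19.
The greedy pick Comet, Atlas, Bravo costs 21; no covering selection beats 19.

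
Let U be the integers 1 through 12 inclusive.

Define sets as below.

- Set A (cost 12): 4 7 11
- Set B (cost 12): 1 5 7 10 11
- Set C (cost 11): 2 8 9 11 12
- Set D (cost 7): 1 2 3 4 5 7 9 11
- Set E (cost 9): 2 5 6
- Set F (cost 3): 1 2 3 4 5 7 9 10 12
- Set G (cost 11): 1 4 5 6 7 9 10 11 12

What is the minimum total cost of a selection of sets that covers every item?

23

C, E, F together cover every item (C ∪ E ∪ F = {1, 2, 3, 4, 5, 6, 7, 8, 9, 10, 11, 12}); total cost 11 + 9 + 3 = 23.
No covering selection has total cost below 23.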